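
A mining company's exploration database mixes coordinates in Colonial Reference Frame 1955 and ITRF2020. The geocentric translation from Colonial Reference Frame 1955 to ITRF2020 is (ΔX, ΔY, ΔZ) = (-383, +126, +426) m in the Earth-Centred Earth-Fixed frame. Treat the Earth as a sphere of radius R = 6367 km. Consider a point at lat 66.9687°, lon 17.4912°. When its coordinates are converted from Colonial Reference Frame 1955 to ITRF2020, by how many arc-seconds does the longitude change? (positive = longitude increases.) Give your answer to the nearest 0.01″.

sin φ = 0.920291, cos φ = 0.391234, sin λ = 0.300559, cos λ = 0.953763.
East component: ΔE = −sin λ·ΔX + cos λ·ΔY = −(0.300559)(-383) + (0.953763)(126) = 235.29 m.
1° of latitude spans πR/180 = 111125 m; at latitude φ, 1° of longitude spans that × cos φ = 43475.9 m, so Δλ = 235.29 / 43475.9 × 3600 = 19.483″.

Δλ = 19.48″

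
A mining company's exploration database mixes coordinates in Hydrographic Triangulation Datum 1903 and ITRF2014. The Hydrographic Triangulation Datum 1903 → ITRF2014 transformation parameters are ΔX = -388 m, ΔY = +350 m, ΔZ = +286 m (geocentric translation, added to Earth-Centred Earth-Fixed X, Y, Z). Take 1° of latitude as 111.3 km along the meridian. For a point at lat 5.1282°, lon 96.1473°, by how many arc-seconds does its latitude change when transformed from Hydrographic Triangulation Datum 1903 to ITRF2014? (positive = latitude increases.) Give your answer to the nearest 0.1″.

sin φ = 0.089385, cos φ = 0.995997, sin λ = 0.994250, cos λ = -0.107085.
North component: ΔN = −sin φ cos λ·ΔX − sin φ sin λ·ΔY + cos φ·ΔZ = −(0.089385)(-0.107085)(-388) − (0.089385)(0.994250)(350) + (0.995997)(286) = 250.04 m.
1° of latitude spans 111300 m, so Δφ = 250.04 / 111300 × 3600 = 8.087″.

Δφ = 8.1″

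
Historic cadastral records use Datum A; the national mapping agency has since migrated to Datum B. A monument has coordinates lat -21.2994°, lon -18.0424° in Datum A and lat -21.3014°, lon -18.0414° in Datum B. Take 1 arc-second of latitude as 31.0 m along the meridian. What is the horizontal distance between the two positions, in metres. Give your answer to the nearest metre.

246 m

Δφ = -21.3014° − -21.2994° = -0.0020°; Δλ = -18.0414° − -18.0424° = +0.0010°.
1° of latitude = 3600 × 31.00 = 111600 m.
ΔN = Δφ × 111600 = -223.2 m; ΔE = Δλ × 111600 × cos(-21.2994°) = +0.0010 × 111600 × 0.931695 = 104.0 m.
Distance = √(ΔE² + ΔN²) = √(104.0² + (-223.2)²) = 246.2 m.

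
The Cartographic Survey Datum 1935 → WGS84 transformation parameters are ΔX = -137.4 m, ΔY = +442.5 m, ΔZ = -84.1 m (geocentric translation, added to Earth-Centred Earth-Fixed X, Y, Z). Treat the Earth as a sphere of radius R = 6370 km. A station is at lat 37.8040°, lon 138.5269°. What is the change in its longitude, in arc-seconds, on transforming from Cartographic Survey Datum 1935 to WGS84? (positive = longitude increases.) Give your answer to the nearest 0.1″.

Δλ = -9.9″

sin φ = 0.612962, cos φ = 0.790112, sin λ = 0.662268, cos λ = -0.749267.
East component: ΔE = −sin λ·ΔX + cos λ·ΔY = −(0.662268)(-137.4) + (-0.749267)(442.5) = -240.55 m.
1° of latitude spans πR/180 = 111177 m; at latitude φ, 1° of longitude spans that × cos φ = 87842.7 m, so Δλ = -240.55 / 87842.7 × 3600 = -9.859″.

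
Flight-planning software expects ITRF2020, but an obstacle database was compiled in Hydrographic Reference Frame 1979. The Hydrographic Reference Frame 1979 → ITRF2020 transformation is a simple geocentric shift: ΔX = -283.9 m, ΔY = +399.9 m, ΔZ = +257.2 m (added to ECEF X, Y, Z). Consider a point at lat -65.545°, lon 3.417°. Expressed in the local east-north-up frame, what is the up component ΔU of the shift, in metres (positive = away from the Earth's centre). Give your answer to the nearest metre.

ΔU = -342 m

At φ = -65.545°, λ = 3.417°: sin φ = -0.910287, cos φ = 0.413978, sin λ = 0.059603, cos λ = 0.998222.
ΔU = cos φ cos λ·ΔX + cos φ sin λ·ΔY + sin φ·ΔZ = (0.413978)(0.998222)(-283.9) + (0.413978)(0.059603)(399.9) + (-0.910287)(257.2) = -341.58 m.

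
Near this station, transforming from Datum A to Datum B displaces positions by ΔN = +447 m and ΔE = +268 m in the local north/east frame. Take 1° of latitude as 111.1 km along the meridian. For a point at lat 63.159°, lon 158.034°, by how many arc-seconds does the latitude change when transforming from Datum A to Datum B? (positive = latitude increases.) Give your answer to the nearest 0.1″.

1° of latitude = 111.1 km, so Δφ = 447.0 / 111100 = 0.0040234° = 14.484″.

Δφ = 14.5″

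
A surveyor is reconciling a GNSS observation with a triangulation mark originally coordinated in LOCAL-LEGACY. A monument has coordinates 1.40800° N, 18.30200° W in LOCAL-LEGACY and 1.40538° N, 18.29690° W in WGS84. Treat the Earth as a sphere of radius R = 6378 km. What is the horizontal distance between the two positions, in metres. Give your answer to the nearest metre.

Δφ = 1.40538° − 1.40800° = -0.00262°; Δλ = -18.29690° − -18.30200° = +0.00510°.
1° along a meridian = πR/180 = 111317 m.
ΔN = Δφ × 111317 = -291.7 m; ΔE = Δλ × 111317 × cos(1.40800°) = +0.00510 × 111317 × 0.999698 = 567.5 m.
Distance = √(ΔE² + ΔN²) = √(567.5² + (-291.7)²) = 638.1 m.

638 m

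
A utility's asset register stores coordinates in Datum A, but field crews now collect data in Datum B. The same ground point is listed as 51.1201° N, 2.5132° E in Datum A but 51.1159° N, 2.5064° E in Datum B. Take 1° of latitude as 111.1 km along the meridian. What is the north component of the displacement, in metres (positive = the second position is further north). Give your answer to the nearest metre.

ΔN = -467 m

Δφ = 51.1159° − 51.1201° = -0.0042°; Δλ = 2.5064° − 2.5132° = -0.0068°.
ΔN = Δφ × 111100 = -466.6 m; ΔE = Δλ × 111100 × cos(51.1201°) = -0.0068 × 111100 × 0.627690 = -474.2 m.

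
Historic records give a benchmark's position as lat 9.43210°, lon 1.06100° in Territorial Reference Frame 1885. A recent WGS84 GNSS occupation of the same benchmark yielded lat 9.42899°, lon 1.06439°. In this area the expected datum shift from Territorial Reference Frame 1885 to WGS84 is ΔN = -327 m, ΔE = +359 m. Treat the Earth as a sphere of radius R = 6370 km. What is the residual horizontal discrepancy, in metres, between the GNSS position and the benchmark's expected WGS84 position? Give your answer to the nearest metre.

Observed coordinate differences: Δφ = -0.00311°, Δλ = +0.00339°.
Converting to metres (1° lat = 111177 m, cos φ = 0.986481): observed ΔN = -345.8 m, observed ΔE = 371.8 m.
Subtracting the expected shift leaves a residual of -345.8 − (-327) = -18.8 m north and 371.8 − (359) = 12.8 m east.
Residual distance = √((-18.8)² + 12.8²) = 22.7 m.

23 m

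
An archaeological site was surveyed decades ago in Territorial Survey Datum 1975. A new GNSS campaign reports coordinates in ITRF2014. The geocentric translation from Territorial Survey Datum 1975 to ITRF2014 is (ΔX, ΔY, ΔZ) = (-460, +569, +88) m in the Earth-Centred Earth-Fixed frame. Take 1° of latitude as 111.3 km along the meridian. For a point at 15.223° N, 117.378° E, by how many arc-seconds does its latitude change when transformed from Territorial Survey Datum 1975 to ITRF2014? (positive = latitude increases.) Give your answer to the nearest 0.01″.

sin φ = 0.262577, cos φ = 0.964911, sin λ = 0.887992, cos λ = -0.459859.
North component: ΔN = −sin φ cos λ·ΔX − sin φ sin λ·ΔY + cos φ·ΔZ = −(0.262577)(-0.459859)(-460) − (0.262577)(0.887992)(569) + (0.964911)(88) = -103.30 m.
1° of latitude spans 111300 m, so Δφ = -103.30 / 111300 × 3600 = -3.341″.

Δφ = -3.34″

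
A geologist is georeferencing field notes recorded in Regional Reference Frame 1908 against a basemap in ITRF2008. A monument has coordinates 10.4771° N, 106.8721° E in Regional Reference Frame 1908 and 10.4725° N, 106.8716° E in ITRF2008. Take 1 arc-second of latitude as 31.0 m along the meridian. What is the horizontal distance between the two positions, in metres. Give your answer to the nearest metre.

Δφ = 10.4725° − 10.4771° = -0.0046°; Δλ = 106.8716° − 106.8721° = -0.0005°.
1° of latitude = 3600 × 31.00 = 111600 m.
ΔN = Δφ × 111600 = -513.4 m; ΔE = Δλ × 111600 × cos(10.4771°) = -0.0005 × 111600 × 0.983328 = -54.9 m.
Distance = √(ΔE² + ΔN²) = √((-54.9)² + (-513.4)²) = 516.3 m.

516 m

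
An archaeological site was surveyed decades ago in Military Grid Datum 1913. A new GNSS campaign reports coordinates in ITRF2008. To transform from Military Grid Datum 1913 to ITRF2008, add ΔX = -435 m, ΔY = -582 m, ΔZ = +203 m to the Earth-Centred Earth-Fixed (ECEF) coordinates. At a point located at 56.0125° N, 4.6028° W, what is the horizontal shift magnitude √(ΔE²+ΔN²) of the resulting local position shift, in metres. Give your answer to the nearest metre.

753 m

At φ = 56.0125°, λ = -4.6028°: sin φ = 0.829160, cos φ = 0.559012, sin λ = -0.080248, cos λ = 0.996775.
ΔE = −sin λ·ΔX + cos λ·ΔY = −(-0.080248)·(-435) + (0.996775)·(-582) = -615.03 m.
ΔN = −sin φ cos λ·ΔX − sin φ sin λ·ΔY + cos φ·ΔZ = −(0.829160)(0.996775)(-435) − (0.829160)(-0.080248)(-582) + (0.559012)(203) = 434.28 m.
Horizontal magnitude = √(ΔE² + ΔN²) = √((-615.03)² + 434.28²) = 752.90 m.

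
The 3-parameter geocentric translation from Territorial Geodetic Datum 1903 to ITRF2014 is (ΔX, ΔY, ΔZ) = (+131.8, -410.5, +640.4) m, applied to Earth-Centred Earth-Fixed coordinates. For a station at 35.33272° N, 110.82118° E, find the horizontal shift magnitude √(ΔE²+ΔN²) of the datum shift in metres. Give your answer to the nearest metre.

At φ = 35.33272°, λ = 110.82118°: sin φ = 0.578324, cos φ = 0.815807, sin λ = 0.934694, cos λ = -0.355453.
ΔE = −sin λ·ΔX + cos λ·ΔY = −(0.934694)·(131.8) + (-0.355453)·(-410.5) = 22.72 m.
ΔN = −sin φ cos λ·ΔX − sin φ sin λ·ΔY + cos φ·ΔZ = −(0.578324)(-0.355453)(131.8) − (0.578324)(0.934694)(-410.5) + (0.815807)(640.4) = 771.43 m.
Horizontal magnitude = √(ΔE² + ΔN²) = √(22.72² + 771.43²) = 771.77 m.

772 m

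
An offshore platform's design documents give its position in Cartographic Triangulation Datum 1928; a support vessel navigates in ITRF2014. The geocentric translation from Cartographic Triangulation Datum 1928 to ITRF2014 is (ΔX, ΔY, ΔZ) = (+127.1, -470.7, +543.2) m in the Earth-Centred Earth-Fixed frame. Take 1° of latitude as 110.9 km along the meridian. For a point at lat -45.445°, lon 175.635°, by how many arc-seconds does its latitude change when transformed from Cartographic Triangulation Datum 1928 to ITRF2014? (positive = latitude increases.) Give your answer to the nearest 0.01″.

Δφ = 8.61″

sin φ = -0.712577, cos φ = 0.701594, sin λ = 0.076110, cos λ = -0.997099.
North component: ΔN = −sin φ cos λ·ΔX − sin φ sin λ·ΔY + cos φ·ΔZ = −(-0.712577)(-0.997099)(127.1) − (-0.712577)(0.076110)(-470.7) + (0.701594)(543.2) = 265.27 m.
1° of latitude spans 110900 m, so Δφ = 265.27 / 110900 × 3600 = 8.611″.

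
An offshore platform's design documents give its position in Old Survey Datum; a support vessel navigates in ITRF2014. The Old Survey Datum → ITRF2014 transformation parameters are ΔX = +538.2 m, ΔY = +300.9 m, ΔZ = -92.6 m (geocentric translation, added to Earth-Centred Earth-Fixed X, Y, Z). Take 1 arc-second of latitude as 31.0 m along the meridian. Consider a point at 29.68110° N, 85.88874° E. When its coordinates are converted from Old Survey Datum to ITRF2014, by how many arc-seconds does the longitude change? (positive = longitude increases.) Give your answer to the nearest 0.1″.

sin φ = 0.495172, cos φ = 0.868795, sin λ = 0.997427, cos λ = 0.071693.
East component: ΔE = −sin λ·ΔX + cos λ·ΔY = −(0.997427)(538.2) + (0.071693)(300.9) = -515.24 m.
1° of latitude spans 3600 × 31.00 = 111600 m; at latitude φ, 1° of longitude spans that × cos φ = 96957.5 m, so Δλ = -515.24 / 96957.5 × 3600 = -19.131″.

Δλ = -19.1″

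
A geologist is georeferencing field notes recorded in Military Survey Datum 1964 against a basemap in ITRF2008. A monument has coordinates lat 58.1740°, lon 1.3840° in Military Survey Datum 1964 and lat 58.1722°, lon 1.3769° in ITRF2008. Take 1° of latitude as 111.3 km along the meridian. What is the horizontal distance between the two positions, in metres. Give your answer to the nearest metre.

462 m

Δφ = 58.1722° − 58.1740° = -0.0018°; Δλ = 1.3769° − 1.3840° = -0.0071°.
ΔN = Δφ × 111300 = -200.3 m; ΔE = Δλ × 111300 × cos(58.1740°) = -0.0071 × 111300 × 0.527341 = -416.7 m.
Distance = √(ΔE² + ΔN²) = √((-416.7)² + (-200.3)²) = 462.4 m.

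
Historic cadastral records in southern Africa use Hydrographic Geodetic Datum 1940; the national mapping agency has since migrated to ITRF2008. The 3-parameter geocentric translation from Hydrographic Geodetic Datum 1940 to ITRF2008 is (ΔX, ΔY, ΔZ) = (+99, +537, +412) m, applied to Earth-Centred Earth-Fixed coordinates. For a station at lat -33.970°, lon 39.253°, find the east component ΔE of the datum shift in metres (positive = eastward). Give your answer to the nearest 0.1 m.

The local east axis at (φ, λ) is (−sin λ, cos λ, 0), so ΔE = −sin(39.253°)·99 + cos(39.253°)·537 = 353.19 m.

ΔE = 353.2 m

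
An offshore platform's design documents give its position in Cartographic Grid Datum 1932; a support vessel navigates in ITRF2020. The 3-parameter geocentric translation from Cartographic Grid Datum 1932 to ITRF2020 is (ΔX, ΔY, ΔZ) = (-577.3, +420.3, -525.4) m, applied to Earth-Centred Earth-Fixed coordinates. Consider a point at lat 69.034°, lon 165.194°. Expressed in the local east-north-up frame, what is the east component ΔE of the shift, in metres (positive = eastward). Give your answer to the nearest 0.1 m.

ΔE = -258.8 m

The local east axis at (φ, λ) is (−sin λ, cos λ, 0), so ΔE = −sin(165.194°)·(-577.3) + cos(165.194°)·420.3 = -258.82 m.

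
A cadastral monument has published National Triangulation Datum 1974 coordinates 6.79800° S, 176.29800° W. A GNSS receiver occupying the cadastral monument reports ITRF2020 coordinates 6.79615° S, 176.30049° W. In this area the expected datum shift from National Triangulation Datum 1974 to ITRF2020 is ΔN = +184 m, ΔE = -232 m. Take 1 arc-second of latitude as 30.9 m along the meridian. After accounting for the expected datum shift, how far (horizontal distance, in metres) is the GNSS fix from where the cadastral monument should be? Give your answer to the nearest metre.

Observed coordinate differences: Δφ = +0.00185°, Δλ = -0.00249°.
Converting to metres (1° lat = 111240 m, cos φ = 0.992970): observed ΔN = 205.8 m, observed ΔE = -275.0 m.
Subtracting the expected shift leaves a residual of 205.8 − (184) = 21.8 m north and -275.0 − (-232) = -43.0 m east.
Residual distance = √(21.8² + (-43.0)²) = 48.2 m.

48 m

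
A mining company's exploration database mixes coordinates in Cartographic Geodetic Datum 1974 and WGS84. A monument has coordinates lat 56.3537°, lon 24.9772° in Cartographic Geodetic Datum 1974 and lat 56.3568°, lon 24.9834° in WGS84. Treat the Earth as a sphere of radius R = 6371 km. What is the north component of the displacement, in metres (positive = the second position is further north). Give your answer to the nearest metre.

ΔN = 345 m

Δφ = 56.3568° − 56.3537° = +0.0031°; Δλ = 24.9834° − 24.9772° = +0.0062°.
1° along a meridian = πR/180 = 111195 m.
ΔN = Δφ × 111195 = 344.7 m; ΔE = Δλ × 111195 × cos(56.3537°) = +0.0062 × 111195 × 0.554064 = 382.0 m.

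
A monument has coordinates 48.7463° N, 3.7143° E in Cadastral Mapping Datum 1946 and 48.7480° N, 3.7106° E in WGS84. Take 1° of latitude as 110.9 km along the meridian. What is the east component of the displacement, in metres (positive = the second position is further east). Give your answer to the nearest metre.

ΔE = -271 m

Δφ = 48.7480° − 48.7463° = +0.0017°; Δλ = 3.7106° − 3.7143° = -0.0037°.
ΔN = Δφ × 110900 = 188.5 m; ΔE = Δλ × 110900 × cos(48.7463°) = -0.0037 × 110900 × 0.659394 = -270.6 m.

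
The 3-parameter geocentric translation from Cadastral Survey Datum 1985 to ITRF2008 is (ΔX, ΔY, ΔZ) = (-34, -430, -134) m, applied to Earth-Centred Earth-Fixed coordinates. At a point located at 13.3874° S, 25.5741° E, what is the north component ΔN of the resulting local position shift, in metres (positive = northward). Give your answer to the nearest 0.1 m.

ΔN = -180.4 m

The local north axis is (−sin φ cos λ, −sin φ sin λ, cos φ), giving ΔN = -7.101 − 42.978 − 130.359 = -180.44 m.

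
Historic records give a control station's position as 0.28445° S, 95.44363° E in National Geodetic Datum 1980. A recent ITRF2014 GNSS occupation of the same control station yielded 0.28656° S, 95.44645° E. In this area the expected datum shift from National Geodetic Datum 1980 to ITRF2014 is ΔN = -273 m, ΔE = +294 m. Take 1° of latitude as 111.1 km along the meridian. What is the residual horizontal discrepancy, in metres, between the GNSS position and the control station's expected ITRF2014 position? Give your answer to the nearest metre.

Observed coordinate differences: Δφ = -0.00211°, Δλ = +0.00282°.
Converting to metres (1° lat = 111100 m, cos φ = 0.999988): observed ΔN = -234.4 m, observed ΔE = 313.3 m.
Subtracting the expected shift leaves a residual of -234.4 − (-273) = 38.6 m north and 313.3 − (294) = 19.3 m east.
Residual distance = √(38.6² + 19.3²) = 43.1 m.

43 m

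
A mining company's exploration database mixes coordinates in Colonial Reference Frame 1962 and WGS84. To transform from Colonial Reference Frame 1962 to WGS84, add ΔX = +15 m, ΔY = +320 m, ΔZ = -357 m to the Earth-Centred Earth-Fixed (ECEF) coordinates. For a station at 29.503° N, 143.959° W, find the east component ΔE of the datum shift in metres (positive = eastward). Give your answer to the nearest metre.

The local east axis at (φ, λ) is (−sin λ, cos λ, 0), so ΔE = −sin(-143.959°)·15 + cos(-143.959°)·320 = -249.93 m.

ΔE = -250 m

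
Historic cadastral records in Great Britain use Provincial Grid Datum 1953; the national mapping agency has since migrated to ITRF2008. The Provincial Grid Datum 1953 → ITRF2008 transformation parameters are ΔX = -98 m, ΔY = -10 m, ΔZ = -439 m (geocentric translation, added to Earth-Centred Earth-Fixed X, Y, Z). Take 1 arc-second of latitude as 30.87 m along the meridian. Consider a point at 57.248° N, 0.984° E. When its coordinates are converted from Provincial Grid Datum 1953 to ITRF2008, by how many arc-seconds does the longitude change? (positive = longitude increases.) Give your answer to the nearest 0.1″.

sin φ = 0.841020, cos φ = 0.541004, sin λ = 0.017173, cos λ = 0.999853.
East component: ΔE = −sin λ·ΔX + cos λ·ΔY = −(0.017173)(-98) + (0.999853)(-10) = -8.32 m.
1° of latitude spans 3600 × 30.87 = 111132 m; at latitude φ, 1° of longitude spans that × cos φ = 60122.8 m, so Δλ = -8.32 / 60122.8 × 3600 = -0.498″.

Δλ = -0.5″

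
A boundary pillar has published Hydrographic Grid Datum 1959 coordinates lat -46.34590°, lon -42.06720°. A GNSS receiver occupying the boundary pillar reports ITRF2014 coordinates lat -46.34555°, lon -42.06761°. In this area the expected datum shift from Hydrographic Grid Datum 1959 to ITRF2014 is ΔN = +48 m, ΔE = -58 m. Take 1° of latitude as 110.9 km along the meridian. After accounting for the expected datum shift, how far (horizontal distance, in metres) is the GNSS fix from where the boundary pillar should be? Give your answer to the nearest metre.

Observed coordinate differences: Δφ = +0.00035°, Δλ = -0.00041°.
Converting to metres (1° lat = 110900 m, cos φ = 0.690303): observed ΔN = 38.8 m, observed ΔE = -31.4 m.
Subtracting the expected shift leaves a residual of 38.8 − (48) = -9.2 m north and -31.4 − (-58) = 26.6 m east.
Residual distance = √((-9.2)² + 26.6²) = 28.2 m.

28 m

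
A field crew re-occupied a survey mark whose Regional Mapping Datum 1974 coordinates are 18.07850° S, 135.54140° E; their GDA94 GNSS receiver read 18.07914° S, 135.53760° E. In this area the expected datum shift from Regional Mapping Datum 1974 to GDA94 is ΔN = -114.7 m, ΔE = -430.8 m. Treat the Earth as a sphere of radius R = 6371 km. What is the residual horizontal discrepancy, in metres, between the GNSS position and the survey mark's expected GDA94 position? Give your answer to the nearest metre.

Observed coordinate differences: Δφ = -0.00064°, Δλ = -0.00380°.
Converting to metres (1° lat = 111195 m, cos φ = 0.950632): observed ΔN = -71.2 m, observed ΔE = -401.7 m.
Subtracting the expected shift leaves a residual of -71.2 − (-114.7) = 43.5 m north and -401.7 − (-430.8) = 29.1 m east.
Residual distance = √(43.5² + 29.1²) = 52.4 m.

52 m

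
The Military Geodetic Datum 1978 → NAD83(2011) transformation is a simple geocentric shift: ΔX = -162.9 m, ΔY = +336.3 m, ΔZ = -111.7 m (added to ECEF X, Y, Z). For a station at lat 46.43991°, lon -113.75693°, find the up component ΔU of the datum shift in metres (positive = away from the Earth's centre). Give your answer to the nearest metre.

At φ = 46.43991°, λ = -113.75693°: sin φ = 0.724652, cos φ = 0.689115, sin λ = -0.915263, cos λ = -0.402857.
ΔU = cos φ cos λ·ΔX + cos φ sin λ·ΔY + sin φ·ΔZ = (0.689115)(-0.402857)(-162.9) + (0.689115)(-0.915263)(336.3) + (0.724652)(-111.7) = -247.83 m.

ΔU = -248 m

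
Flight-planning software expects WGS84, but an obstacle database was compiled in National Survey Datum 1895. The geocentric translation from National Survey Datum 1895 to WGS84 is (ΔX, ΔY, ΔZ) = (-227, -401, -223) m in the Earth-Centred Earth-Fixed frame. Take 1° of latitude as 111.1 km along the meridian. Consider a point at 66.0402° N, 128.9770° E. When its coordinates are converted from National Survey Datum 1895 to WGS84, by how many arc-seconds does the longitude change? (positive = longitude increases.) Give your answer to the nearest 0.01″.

sin φ = 0.913831, cos φ = 0.406096, sin λ = 0.777399, cos λ = -0.629008.
East component: ΔE = −sin λ·ΔX + cos λ·ΔY = −(0.777399)(-227) + (-0.629008)(-401) = 428.70 m.
1° of latitude spans 111100 m; at latitude φ, 1° of longitude spans that × cos φ = 45117.2 m, so Δλ = 428.70 / 45117.2 × 3600 = 34.207″.

Δλ = 34.21″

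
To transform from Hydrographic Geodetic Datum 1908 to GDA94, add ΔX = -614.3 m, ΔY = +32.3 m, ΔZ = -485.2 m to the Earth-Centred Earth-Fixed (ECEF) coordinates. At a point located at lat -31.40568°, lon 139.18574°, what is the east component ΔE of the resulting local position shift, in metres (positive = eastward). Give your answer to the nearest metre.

The local east axis at (φ, λ) is (−sin λ, cos λ, 0), so ΔE = −sin(139.18574°)·(-614.3) + cos(139.18574°)·32.3 = 377.07 m.

ΔE = 377 m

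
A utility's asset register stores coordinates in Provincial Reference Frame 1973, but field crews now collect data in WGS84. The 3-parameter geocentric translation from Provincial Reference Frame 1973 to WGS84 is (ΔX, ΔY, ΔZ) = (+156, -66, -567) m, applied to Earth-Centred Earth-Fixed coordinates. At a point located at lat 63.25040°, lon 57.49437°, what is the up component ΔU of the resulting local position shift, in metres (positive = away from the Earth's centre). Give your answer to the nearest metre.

ΔU = -494 m

The local up (radial) axis is (cos φ cos λ, cos φ sin λ, sin φ), giving ΔU = 37.732 − 25.052 − 506.321 = -493.64 m.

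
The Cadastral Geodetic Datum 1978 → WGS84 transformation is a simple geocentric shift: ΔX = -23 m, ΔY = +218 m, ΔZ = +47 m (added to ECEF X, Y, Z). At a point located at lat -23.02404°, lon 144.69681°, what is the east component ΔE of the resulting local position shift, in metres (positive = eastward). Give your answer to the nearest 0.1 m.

The local east axis at (φ, λ) is (−sin λ, cos λ, 0), so ΔE = −sin(144.69681°)·(-23) + cos(144.69681°)·218 = -164.62 m.

ΔE = -164.6 m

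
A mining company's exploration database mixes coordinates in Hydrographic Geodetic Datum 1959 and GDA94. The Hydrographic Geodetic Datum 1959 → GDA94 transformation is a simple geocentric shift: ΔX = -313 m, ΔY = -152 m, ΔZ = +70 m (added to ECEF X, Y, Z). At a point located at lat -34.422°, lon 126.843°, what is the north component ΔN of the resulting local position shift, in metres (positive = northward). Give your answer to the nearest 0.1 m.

At φ = -34.422°, λ = 126.843°: sin φ = -0.565284, cos φ = 0.824897, sin λ = 0.800282, cos λ = -0.599624.
ΔN = −sin φ cos λ·ΔX − sin φ sin λ·ΔY + cos φ·ΔZ = −(-0.565284)(-0.599624)(-313) − (-0.565284)(0.800282)(-152) + (0.824897)(70) = 95.07 m.

ΔN = 95.1 m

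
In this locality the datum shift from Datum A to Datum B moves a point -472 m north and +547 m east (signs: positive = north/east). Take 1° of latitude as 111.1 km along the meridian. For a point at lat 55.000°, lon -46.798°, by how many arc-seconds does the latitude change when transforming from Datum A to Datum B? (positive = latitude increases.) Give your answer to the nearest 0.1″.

Δφ = -15.3″

1° of latitude = 111.1 km, so Δφ = -472.0 / 111100 = -0.0042484° = -15.294″.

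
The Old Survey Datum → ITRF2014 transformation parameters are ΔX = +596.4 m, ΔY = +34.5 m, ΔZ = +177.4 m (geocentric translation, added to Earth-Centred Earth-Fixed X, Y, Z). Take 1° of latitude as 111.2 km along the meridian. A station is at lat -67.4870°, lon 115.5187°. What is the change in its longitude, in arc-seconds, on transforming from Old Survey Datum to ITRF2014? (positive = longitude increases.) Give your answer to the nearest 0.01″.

Δλ = -46.76″

sin φ = -0.923793, cos φ = 0.382893, sin λ = 0.902445, cos λ = -0.430806.
East component: ΔE = −sin λ·ΔX + cos λ·ΔY = −(0.902445)(596.4) + (-0.430806)(34.5) = -553.08 m.
1° of latitude spans 111200 m; at latitude φ, 1° of longitude spans that × cos φ = 42577.7 m, so Δλ = -553.08 / 42577.7 × 3600 = -46.764″.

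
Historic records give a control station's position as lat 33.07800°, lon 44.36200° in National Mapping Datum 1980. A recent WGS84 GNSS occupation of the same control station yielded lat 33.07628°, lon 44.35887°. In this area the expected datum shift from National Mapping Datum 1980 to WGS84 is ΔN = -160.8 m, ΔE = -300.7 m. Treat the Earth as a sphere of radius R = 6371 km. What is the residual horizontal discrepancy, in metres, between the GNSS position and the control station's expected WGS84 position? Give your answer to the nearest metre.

Observed coordinate differences: Δφ = -0.00172°, Δλ = -0.00313°.
Converting to metres (1° lat = 111195 m, cos φ = 0.837928): observed ΔN = -191.3 m, observed ΔE = -291.6 m.
Subtracting the expected shift leaves a residual of -191.3 − (-160.8) = -30.5 m north and -291.6 − (-300.7) = 9.1 m east.
Residual distance = √((-30.5)² + 9.1²) = 31.8 m.

32 m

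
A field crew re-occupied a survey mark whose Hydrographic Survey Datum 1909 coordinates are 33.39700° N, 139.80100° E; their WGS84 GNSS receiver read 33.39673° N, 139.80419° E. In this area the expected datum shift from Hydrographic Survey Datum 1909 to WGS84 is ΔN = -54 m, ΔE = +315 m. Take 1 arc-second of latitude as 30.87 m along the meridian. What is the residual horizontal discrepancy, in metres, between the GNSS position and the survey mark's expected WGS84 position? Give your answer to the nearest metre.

Observed coordinate differences: Δφ = -0.00027°, Δλ = +0.00319°.
Converting to metres (1° lat = 111132 m, cos φ = 0.834877): observed ΔN = -30.0 m, observed ΔE = 296.0 m.
Subtracting the expected shift leaves a residual of -30.0 − (-54) = 24.0 m north and 296.0 − (315) = -19.0 m east.
Residual distance = √(24.0² + (-19.0)²) = 30.6 m.

31 m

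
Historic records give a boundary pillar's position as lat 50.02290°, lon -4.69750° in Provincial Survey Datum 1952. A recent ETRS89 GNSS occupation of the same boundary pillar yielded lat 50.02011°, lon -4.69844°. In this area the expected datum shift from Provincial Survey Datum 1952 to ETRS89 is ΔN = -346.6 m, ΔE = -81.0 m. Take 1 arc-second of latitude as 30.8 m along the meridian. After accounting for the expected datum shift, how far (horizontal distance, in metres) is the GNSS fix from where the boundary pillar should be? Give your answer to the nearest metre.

Observed coordinate differences: Δφ = -0.00279°, Δλ = -0.00094°.
Converting to metres (1° lat = 110880 m, cos φ = 0.642481): observed ΔN = -309.4 m, observed ΔE = -67.0 m.
Subtracting the expected shift leaves a residual of -309.4 − (-346.6) = 37.2 m north and -67.0 − (-81.0) = 14.0 m east.
Residual distance = √(37.2² + 14.0²) = 39.8 m.

40 m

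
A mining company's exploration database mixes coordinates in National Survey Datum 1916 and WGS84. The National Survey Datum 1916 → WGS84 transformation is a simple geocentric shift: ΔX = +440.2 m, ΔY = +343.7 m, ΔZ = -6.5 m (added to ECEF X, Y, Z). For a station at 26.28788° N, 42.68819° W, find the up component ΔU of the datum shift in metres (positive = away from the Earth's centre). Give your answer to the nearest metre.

At φ = 26.28788°, λ = -42.68819°: sin φ = 0.442882, cos φ = 0.896580, sin λ = -0.678008, cos λ = 0.735054.
ΔU = cos φ cos λ·ΔX + cos φ sin λ·ΔY + sin φ·ΔZ = (0.896580)(0.735054)(440.2) + (0.896580)(-0.678008)(343.7) + (0.442882)(-6.5) = 78.30 m.

ΔU = 78 m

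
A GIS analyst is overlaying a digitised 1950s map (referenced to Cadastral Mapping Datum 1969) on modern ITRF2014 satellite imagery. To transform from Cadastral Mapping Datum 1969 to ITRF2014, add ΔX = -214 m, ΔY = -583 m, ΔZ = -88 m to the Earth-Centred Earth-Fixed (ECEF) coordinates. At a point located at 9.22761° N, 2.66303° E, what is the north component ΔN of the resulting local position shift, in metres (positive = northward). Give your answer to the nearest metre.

ΔN = -48 m

At φ = 9.22761°, λ = 2.66303°: sin φ = 0.160357, cos φ = 0.987059, sin λ = 0.046462, cos λ = 0.998920.
ΔN = −sin φ cos λ·ΔX − sin φ sin λ·ΔY + cos φ·ΔZ = −(0.160357)(0.998920)(-214) − (0.160357)(0.046462)(-583) + (0.987059)(-88) = -48.24 m.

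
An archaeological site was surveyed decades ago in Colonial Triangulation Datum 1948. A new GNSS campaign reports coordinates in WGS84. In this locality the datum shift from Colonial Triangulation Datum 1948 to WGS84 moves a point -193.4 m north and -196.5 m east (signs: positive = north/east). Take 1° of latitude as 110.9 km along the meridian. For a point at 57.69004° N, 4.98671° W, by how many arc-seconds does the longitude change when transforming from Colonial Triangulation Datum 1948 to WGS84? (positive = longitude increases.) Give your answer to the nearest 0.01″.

At latitude 57.69004°, cos φ = 0.534499.
1° of longitude at this latitude = 110.9 × cos φ = 59.28 km, so Δλ = -196.5 / 59276.0 = -0.0033150° = -11.934″.

Δλ = -11.93″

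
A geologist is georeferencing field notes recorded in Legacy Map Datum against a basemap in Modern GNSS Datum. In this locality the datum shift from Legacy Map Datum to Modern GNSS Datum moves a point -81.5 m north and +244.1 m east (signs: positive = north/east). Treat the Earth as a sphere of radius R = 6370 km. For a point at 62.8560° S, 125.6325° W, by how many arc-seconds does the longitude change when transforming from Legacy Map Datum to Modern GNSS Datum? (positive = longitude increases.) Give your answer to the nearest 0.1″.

Δλ = 17.3″

At latitude -62.8560°, cos φ = 0.456228.
One radian of longitude at latitude φ spans R cos φ, so Δλ = ΔE / (R cos φ) = 244.1 / (6370000 × 0.456228) = 8.3994e-05 rad = 17.325″.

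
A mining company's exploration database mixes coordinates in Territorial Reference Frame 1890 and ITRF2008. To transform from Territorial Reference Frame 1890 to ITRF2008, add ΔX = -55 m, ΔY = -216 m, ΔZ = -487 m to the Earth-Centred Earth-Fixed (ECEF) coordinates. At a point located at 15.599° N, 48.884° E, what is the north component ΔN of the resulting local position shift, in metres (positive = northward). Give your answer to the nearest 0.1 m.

The local north axis is (−sin φ cos λ, −sin φ sin λ, cos φ), giving ΔN = 9.725 + 43.759 − 469.062 = -415.58 m.

ΔN = -415.6 m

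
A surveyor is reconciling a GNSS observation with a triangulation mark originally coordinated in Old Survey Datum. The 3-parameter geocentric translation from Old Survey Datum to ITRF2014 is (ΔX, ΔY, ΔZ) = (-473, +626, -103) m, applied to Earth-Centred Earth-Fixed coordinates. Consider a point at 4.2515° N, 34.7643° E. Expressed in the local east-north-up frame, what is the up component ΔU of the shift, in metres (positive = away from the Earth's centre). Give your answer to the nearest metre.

ΔU = -39 m

At φ = 4.2515°, λ = 34.7643°: sin φ = 0.074135, cos φ = 0.997248, sin λ = 0.570202, cos λ = 0.821505.
ΔU = cos φ cos λ·ΔX + cos φ sin λ·ΔY + sin φ·ΔZ = (0.997248)(0.821505)(-473) + (0.997248)(0.570202)(626) + (0.074135)(-103) = -39.17 m.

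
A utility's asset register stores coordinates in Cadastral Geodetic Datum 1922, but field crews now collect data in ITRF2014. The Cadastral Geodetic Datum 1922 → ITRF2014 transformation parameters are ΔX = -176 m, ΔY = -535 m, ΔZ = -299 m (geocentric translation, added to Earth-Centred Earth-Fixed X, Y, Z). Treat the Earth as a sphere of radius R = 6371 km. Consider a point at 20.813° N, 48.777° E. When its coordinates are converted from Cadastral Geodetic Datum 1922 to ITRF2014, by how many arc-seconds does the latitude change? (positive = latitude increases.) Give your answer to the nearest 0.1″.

sin φ = 0.355319, cos φ = 0.934745, sin λ = 0.752150, cos λ = 0.658991.
North component: ΔN = −sin φ cos λ·ΔX − sin φ sin λ·ΔY + cos φ·ΔZ = −(0.355319)(0.658991)(-176) − (0.355319)(0.752150)(-535) + (0.934745)(-299) = -95.30 m.
1° of latitude spans πR/180 = 111195 m, so Δφ = -95.30 / 111195 × 3600 = -3.085″.

Δφ = -3.1″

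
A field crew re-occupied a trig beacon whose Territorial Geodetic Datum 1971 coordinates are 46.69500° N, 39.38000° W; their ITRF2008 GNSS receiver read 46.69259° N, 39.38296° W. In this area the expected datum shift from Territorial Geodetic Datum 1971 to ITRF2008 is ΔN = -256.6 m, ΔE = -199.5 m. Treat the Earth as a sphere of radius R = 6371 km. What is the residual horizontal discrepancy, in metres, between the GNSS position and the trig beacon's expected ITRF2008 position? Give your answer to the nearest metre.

Observed coordinate differences: Δφ = -0.00241°, Δλ = -0.00296°.
Converting to metres (1° lat = 111195 m, cos φ = 0.685882): observed ΔN = -268.0 m, observed ΔE = -225.7 m.
Subtracting the expected shift leaves a residual of -268.0 − (-256.6) = -11.4 m north and -225.7 − (-199.5) = -26.2 m east.
Residual distance = √((-11.4)² + (-26.2)²) = 28.6 m.

29 m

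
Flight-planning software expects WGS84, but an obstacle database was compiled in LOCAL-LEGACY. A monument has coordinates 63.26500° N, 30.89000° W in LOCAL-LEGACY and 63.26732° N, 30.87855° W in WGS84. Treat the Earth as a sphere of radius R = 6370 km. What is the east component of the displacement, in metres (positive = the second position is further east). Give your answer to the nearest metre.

Δφ = 63.26732° − 63.26500° = +0.00232°; Δλ = -30.87855° − -30.89000° = +0.01145°.
1° along a meridian = πR/180 = 111177 m.
ΔN = Δφ × 111177 = 257.9 m; ΔE = Δλ × 111177 × cos(63.26500°) = +0.01145 × 111177 × 0.449865 = 572.7 m.

ΔE = 573 m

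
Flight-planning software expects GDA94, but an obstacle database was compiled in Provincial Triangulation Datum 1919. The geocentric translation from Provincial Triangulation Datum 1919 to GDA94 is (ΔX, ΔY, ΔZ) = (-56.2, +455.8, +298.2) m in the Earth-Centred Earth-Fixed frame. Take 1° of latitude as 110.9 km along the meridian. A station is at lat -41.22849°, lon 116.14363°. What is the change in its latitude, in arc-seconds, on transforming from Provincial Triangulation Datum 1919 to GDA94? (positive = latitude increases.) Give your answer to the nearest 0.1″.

Δφ = 16.6″

sin φ = -0.659064, cos φ = 0.752087, sin λ = 0.897692, cos λ = -0.440623.
North component: ΔN = −sin φ cos λ·ΔX − sin φ sin λ·ΔY + cos φ·ΔZ = −(-0.659064)(-0.440623)(-56.2) − (-0.659064)(0.897692)(455.8) + (0.752087)(298.2) = 510.26 m.
1° of latitude spans 110900 m, so Δφ = 510.26 / 110900 × 3600 = 16.564″.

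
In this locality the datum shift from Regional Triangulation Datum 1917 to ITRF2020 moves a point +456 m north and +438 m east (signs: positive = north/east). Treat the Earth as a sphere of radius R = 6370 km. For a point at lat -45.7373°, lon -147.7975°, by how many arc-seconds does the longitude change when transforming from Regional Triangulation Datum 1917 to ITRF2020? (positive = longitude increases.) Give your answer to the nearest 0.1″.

Δλ = 20.3″

At latitude -45.7373°, cos φ = 0.697949.
One radian of longitude at latitude φ spans R cos φ, so Δλ = ΔE / (R cos φ) = 438.0 / (6370000 × 0.697949) = 9.8517e-05 rad = 20.321″.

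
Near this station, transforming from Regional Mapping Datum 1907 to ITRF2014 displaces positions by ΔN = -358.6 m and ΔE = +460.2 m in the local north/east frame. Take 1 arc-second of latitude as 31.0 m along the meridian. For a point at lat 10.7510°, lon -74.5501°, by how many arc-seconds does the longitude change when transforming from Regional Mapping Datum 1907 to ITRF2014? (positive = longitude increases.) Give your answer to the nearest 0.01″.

Δλ = 15.11″

At latitude 10.7510°, cos φ = 0.982447.
1″ of longitude at this latitude = 31.00 × cos φ = 30.4559 m, so Δλ = 460.2 / 30.4559 = 15.110″.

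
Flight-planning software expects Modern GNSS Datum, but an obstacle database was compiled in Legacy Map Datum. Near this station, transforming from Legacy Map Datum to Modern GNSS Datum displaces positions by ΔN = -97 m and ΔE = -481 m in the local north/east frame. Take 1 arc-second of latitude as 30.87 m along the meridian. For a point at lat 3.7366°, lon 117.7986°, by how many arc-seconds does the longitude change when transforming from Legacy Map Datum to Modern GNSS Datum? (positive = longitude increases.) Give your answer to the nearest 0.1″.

At latitude 3.7366°, cos φ = 0.997874.
1″ of longitude at this latitude = 30.87 × cos φ = 30.8044 m, so Δλ = -481.0 / 30.8044 = -15.615″.

Δλ = -15.6″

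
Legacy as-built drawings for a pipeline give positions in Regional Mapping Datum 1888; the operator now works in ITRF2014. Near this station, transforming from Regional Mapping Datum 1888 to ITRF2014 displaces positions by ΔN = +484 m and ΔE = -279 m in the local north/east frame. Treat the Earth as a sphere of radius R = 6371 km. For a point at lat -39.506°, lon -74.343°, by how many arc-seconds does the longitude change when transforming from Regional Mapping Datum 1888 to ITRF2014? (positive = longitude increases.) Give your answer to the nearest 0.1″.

Δλ = -11.7″

At latitude -39.506°, cos φ = 0.771558.
One radian of longitude at latitude φ spans R cos φ, so Δλ = ΔE / (R cos φ) = -279.0 / (6371000 × 0.771558) = -5.6758e-05 rad = -11.707″.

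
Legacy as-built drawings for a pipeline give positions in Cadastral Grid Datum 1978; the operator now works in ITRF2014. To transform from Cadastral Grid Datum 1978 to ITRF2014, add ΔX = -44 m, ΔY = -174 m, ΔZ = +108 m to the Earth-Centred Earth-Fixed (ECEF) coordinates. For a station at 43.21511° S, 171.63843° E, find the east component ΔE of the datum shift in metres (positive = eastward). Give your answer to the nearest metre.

ΔE = 179 m

The local east axis at (φ, λ) is (−sin λ, cos λ, 0), so ΔE = −sin(171.63843°)·(-44) + cos(171.63843°)·(-174) = 178.55 m.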